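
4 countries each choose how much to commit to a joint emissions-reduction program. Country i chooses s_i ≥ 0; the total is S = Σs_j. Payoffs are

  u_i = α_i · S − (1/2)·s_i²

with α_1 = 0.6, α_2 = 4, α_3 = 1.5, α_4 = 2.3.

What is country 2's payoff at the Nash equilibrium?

Country i's FOC: ∂u_i/∂s_i = α_i − s_i = 0, so s_i* = α_i.
NE contributions = (0.6, 4, 1.5, 2.3); S = 8.4.
u_2 = α_2·S − ½·(s_2)² = 4·8.4 − ½·4² = 25.6.

25.6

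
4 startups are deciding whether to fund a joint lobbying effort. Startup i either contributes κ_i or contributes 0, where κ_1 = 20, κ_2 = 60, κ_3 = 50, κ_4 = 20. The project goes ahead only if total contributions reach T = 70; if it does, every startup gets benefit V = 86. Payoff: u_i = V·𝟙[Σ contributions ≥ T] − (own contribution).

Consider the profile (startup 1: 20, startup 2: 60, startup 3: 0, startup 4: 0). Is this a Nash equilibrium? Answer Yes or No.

Total = 80 ≥ 70: provided.
Startup 1 (pledges 20, payoff 66): dropping to 0 → total 60, payoff 0. No gain.
Startup 2 (pledges 60, payoff 26): dropping to 0 → total 20, payoff 0. No gain.
Startup 3 (pledges 0, payoff 86): pledging 50 → total 130, payoff 36. No gain.
Startup 4 (pledges 0, payoff 86): pledging 20 → total 100, payoff 66. No gain.

Yes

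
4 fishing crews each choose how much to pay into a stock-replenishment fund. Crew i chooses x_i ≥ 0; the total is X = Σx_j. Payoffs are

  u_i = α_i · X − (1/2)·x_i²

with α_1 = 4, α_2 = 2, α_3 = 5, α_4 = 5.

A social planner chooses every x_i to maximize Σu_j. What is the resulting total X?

64

Planner FOC: ∂(Σu_j)/∂x_i = (Σα_j) − x_i = 0, so x_i^SO = Σα_j = 16 for every i; X^SO = 64.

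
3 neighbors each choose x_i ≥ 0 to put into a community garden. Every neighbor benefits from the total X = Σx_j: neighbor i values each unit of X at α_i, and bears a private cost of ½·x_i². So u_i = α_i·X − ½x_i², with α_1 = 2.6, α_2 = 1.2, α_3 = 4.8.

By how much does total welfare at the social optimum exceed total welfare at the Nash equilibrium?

Neighbor i's FOC: ∂u_i/∂x_i = α_i − x_i = 0, so x_i* = α_i.
NE contributions = (2.6, 1.2, 4.8); X = 8.6.
W^NE = (Σα)·X − ½Σα_i² = 8.6² − ½·31.24 = 58.34.
Planner sets x_i = Σα_j = 8.6 for every i, so X^SO = 3·8.6 = 25.8.
W^SO = (Σα)·X^SO − ½·3·(Σα)² = (3/2)·8.6² = 110.94.
Deadweight loss = W^SO − W^NE = 52.6.

52.6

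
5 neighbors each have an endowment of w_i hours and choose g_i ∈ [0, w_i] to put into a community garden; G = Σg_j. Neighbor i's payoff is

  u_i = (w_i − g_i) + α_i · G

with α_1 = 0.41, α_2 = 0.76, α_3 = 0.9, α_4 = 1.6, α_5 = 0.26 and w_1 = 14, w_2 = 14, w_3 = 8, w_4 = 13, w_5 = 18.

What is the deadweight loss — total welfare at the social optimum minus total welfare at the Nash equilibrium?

∂u_i/∂g_i = α_i − 1, so neighbor i contributes w_i if α_i > 1, else 0.
α_i > 1 for i ∈ {4}; NE contributions (0, 0, 0, 13, 0), G = 13.
W^NE = Σw_i − G^NE + (Σα_i)·G^NE = 67 + 2.93·13 = 105.09.
Planner: ∂(Σu_j)/∂g_i = Σα_j − 1 = 2.93 > 0, so everyone contributes w_i; G^SO = 67, W^SO = 67 + 2.93·67 = 263.31.
Deadweight loss = 158.22.

158.22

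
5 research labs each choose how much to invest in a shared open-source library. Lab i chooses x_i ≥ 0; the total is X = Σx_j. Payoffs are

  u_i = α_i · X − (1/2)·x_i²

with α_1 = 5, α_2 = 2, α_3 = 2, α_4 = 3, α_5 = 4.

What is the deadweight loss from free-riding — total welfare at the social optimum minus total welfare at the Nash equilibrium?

Lab i's FOC: ∂u_i/∂x_i = α_i − x_i = 0, so x_i* = α_i.
NE contributions = (5, 2, 2, 3, 4); X = 16.
W^NE = (Σα)·X − ½Σα_i² = 16² − ½·58 = 227.
Planner sets x_i = Σα_j = 16 for every i, so X^SO = 5·16 = 80.
W^SO = (Σα)·X^SO − ½·5·(Σα)² = (5/2)·16² = 640.
Deadweight loss = W^SO − W^NE = 413.

413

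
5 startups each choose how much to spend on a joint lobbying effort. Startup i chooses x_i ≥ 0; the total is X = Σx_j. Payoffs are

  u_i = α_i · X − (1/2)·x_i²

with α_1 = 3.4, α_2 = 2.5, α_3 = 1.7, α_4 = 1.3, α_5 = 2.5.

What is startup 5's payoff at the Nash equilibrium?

25.375

Startup i's FOC: ∂u_i/∂x_i = α_i − x_i = 0, so x_i* = α_i.
NE contributions = (3.4, 2.5, 1.7, 1.3, 2.5); X = 11.4.
u_5 = α_5·X − ½·(x_5)² = 2.5·11.4 − ½·2.5² = 25.375.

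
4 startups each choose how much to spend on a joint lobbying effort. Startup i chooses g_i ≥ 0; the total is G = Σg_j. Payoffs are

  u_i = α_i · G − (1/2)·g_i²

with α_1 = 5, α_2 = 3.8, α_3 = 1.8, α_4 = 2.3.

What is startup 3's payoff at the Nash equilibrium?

Startup i's FOC: ∂u_i/∂g_i = α_i − g_i = 0, so g_i* = α_i.
NE contributions = (5, 3.8, 1.8, 2.3); G = 12.9.
u_3 = α_3·G − ½·(g_3)² = 1.8·12.9 − ½·1.8² = 21.6.

21.6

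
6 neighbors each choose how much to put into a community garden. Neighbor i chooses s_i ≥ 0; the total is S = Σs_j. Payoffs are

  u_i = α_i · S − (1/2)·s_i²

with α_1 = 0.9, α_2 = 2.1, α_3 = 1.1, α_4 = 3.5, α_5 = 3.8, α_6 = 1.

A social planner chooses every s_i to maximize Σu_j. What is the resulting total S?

Planner FOC: ∂(Σu_j)/∂s_i = (Σα_j) − s_i = 0, so s_i^SO = Σα_j = 12.4 for every i; S^SO = 74.4.

74.4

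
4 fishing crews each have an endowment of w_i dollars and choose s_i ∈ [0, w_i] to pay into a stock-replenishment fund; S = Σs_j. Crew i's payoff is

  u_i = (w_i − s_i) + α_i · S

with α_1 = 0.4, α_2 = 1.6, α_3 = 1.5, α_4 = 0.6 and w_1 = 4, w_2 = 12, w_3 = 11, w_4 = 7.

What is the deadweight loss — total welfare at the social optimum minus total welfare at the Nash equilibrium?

34.1

∂u_i/∂s_i = α_i − 1, so crew i contributes w_i if α_i > 1, else 0.
α_i > 1 for i ∈ {2, 3}; NE contributions (0, 12, 11, 0), S = 23.
W^NE = Σw_i − S^NE + (Σα_i)·S^NE = 34 + 3.1·23 = 105.3.
Planner: ∂(Σu_j)/∂s_i = Σα_j − 1 = 3.1 > 0, so everyone contributes w_i; S^SO = 34, W^SO = 34 + 3.1·34 = 139.4.
Deadweight loss = 34.1.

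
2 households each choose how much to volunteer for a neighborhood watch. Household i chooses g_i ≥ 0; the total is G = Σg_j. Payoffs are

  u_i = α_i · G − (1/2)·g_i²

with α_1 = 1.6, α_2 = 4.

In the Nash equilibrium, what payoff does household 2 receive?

14.4

Household i's FOC: ∂u_i/∂g_i = α_i − g_i = 0, so g_i* = α_i.
NE contributions = (1.6, 4); G = 5.6.
u_2 = α_2·G − ½·(g_2)² = 4·5.6 − ½·4² = 14.4.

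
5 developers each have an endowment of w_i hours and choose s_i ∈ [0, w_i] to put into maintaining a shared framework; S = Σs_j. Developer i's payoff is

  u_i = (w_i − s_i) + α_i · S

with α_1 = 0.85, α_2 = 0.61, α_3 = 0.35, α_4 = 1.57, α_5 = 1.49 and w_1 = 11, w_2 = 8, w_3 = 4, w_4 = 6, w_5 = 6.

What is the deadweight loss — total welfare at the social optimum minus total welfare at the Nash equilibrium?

89.01

∂u_i/∂s_i = α_i − 1, so developer i contributes w_i if α_i > 1, else 0.
α_i > 1 for i ∈ {4, 5}; NE contributions (0, 0, 0, 6, 6), S = 12.
W^NE = Σw_i − S^NE + (Σα_i)·S^NE = 35 + 3.87·12 = 81.44.
Planner: ∂(Σu_j)/∂s_i = Σα_j − 1 = 3.87 > 0, so everyone contributes w_i; S^SO = 35, W^SO = 35 + 3.87·35 = 170.45.
Deadweight loss = 89.01.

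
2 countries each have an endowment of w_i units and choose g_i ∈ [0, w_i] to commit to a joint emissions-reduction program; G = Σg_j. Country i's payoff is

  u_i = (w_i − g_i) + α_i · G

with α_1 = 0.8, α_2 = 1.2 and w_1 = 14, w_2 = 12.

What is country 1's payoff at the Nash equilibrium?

23.6

∂u_i/∂g_i = α_i − 1, so country i contributes w_i if α_i > 1, else 0.
α_i > 1 for i ∈ {2}; NE contributions (0, 12), G = 12.
u_1 = (14 − 0) + 0.8·12 = 23.6.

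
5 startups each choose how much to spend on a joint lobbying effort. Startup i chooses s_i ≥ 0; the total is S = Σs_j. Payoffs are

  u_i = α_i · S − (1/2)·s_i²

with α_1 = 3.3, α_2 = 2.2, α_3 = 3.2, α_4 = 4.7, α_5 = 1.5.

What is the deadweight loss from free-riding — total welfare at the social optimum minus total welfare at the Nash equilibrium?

Startup i's FOC: ∂u_i/∂s_i = α_i − s_i = 0, so s_i* = α_i.
NE contributions = (3.3, 2.2, 3.2, 4.7, 1.5); S = 14.9.
W^NE = (Σα)·S − ½Σα_i² = 14.9² − ½·50.31 = 196.855.
Planner sets s_i = Σα_j = 14.9 for every i, so S^SO = 5·14.9 = 74.5.
W^SO = (Σα)·S^SO − ½·5·(Σα)² = (5/2)·14.9² = 555.025.
Deadweight loss = W^SO − W^NE = 358.17.

358.17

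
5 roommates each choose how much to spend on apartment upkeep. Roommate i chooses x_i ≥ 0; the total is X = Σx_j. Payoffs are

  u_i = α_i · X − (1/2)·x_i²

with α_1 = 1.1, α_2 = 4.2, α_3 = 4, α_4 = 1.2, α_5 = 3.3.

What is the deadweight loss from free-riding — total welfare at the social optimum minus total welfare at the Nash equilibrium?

309.25

Roommate i's FOC: ∂u_i/∂x_i = α_i − x_i = 0, so x_i* = α_i.
NE contributions = (1.1, 4.2, 4, 1.2, 3.3); X = 13.8.
W^NE = (Σα)·X − ½Σα_i² = 13.8² − ½·47.18 = 166.85.
Planner sets x_i = Σα_j = 13.8 for every i, so X^SO = 5·13.8 = 69.
W^SO = (Σα)·X^SO − ½·5·(Σα)² = (5/2)·13.8² = 476.1.
Deadweight loss = W^SO − W^NE = 309.25.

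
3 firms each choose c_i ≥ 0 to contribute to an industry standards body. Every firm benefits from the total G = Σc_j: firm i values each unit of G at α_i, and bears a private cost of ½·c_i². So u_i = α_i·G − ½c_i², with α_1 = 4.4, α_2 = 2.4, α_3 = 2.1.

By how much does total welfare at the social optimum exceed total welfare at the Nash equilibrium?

Firm i's FOC: ∂u_i/∂c_i = α_i − c_i = 0, so c_i* = α_i.
NE contributions = (4.4, 2.4, 2.1); G = 8.9.
W^NE = (Σα)·G − ½Σα_i² = 8.9² − ½·29.53 = 64.445.
Planner sets c_i = Σα_j = 8.9 for every i, so G^SO = 3·8.9 = 26.7.
W^SO = (Σα)·G^SO − ½·3·(Σα)² = (3/2)·8.9² = 118.815.
Deadweight loss = W^SO − W^NE = 54.37.

54.37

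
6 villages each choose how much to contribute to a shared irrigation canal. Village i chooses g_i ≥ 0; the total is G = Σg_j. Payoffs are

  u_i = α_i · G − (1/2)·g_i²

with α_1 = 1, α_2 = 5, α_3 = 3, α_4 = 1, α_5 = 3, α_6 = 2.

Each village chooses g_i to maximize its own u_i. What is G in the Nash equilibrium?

Village i's FOC: ∂u_i/∂g_i = α_i − g_i = 0, so g_i* = α_i.
NE contributions = (1, 5, 3, 1, 3, 2); G = 15.

15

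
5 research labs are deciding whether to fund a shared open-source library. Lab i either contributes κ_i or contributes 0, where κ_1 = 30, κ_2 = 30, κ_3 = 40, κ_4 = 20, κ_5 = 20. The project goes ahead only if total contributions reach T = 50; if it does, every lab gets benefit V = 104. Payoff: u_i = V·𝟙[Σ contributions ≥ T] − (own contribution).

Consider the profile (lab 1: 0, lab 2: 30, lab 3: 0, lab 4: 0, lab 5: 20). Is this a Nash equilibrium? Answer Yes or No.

Yes

Total = 50 ≥ 50: provided.
Lab 1 (pledges 0, payoff 104): pledging 30 → total 80, payoff 74. No gain.
Lab 2 (pledges 30, payoff 74): dropping to 0 → total 20, payoff 0. No gain.
Lab 3 (pledges 0, payoff 104): pledging 40 → total 90, payoff 64. No gain.
Lab 4 (pledges 0, payoff 104): pledging 20 → total 70, payoff 84. No gain.
Lab 5 (pledges 20, payoff 84): dropping to 0 → total 30, payoff 0. No gain.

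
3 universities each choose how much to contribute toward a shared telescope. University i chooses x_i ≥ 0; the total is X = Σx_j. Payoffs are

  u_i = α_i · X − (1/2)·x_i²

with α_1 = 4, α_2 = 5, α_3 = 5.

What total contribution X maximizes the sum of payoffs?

42

Planner FOC: ∂(Σu_j)/∂x_i = (Σα_j) − x_i = 0, so x_i^SO = Σα_j = 14 for every i; X^SO = 42.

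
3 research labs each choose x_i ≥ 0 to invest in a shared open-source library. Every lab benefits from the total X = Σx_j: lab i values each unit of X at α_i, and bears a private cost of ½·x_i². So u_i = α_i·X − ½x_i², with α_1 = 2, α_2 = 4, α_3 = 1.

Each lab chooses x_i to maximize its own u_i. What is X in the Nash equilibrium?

7

Lab i's FOC: ∂u_i/∂x_i = α_i − x_i = 0, so x_i* = α_i.
NE contributions = (2, 4, 1); X = 7.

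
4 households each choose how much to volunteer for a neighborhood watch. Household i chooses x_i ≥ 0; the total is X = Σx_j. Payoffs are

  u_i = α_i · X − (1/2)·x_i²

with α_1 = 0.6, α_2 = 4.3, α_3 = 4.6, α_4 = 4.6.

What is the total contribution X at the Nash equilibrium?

Household i's FOC: ∂u_i/∂x_i = α_i − x_i = 0, so x_i* = α_i.
NE contributions = (0.6, 4.3, 4.6, 4.6); X = 14.1.

14.1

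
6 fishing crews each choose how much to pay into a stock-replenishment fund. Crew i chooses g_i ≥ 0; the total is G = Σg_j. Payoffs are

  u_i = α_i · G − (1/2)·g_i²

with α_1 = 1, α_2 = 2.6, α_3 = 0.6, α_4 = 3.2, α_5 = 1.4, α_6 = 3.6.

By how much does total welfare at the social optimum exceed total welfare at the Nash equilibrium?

Crew i's FOC: ∂u_i/∂g_i = α_i − g_i = 0, so g_i* = α_i.
NE contributions = (1, 2.6, 0.6, 3.2, 1.4, 3.6); G = 12.4.
W^NE = (Σα)·G − ½Σα_i² = 12.4² − ½·33.28 = 137.12.
Planner sets g_i = Σα_j = 12.4 for every i, so G^SO = 6·12.4 = 74.4.
W^SO = (Σα)·G^SO − ½·6·(Σα)² = (6/2)·12.4² = 461.28.
Deadweight loss = W^SO − W^NE = 324.16.

324.16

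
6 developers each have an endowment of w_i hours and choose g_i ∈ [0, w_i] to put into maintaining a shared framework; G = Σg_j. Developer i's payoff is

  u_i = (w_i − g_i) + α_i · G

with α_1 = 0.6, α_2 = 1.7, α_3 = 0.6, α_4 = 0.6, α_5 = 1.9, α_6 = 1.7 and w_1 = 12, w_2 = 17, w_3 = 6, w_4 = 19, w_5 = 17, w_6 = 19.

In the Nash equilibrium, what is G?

53

∂u_i/∂g_i = α_i − 1, so developer i contributes w_i if α_i > 1, else 0.
α_i > 1 for i ∈ {2, 5, 6}; NE contributions (0, 17, 0, 0, 17, 19), G = 53.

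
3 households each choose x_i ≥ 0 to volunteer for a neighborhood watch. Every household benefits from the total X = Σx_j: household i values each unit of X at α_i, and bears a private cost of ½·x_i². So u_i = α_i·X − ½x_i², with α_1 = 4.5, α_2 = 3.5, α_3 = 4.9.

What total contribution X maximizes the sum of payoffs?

Planner FOC: ∂(Σu_j)/∂x_i = (Σα_j) − x_i = 0, so x_i^SO = Σα_j = 12.9 for every i; X^SO = 38.7.

38.7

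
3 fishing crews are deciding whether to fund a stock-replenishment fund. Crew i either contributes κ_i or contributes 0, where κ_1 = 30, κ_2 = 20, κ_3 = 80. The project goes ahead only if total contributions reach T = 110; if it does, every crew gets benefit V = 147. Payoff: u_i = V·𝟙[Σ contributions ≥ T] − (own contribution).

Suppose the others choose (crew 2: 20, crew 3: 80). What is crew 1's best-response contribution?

Others' total = 100. Contributing 30 brings total to 130 ≥ 110: gain V − κ_1 = 117.
Best response: 30.

30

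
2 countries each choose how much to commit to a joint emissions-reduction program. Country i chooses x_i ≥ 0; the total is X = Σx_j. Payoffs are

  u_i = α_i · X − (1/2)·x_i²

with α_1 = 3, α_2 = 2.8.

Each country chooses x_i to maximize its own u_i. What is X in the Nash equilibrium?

Country i's FOC: ∂u_i/∂x_i = α_i − x_i = 0, so x_i* = α_i.
NE contributions = (3, 2.8); X = 5.8.

5.8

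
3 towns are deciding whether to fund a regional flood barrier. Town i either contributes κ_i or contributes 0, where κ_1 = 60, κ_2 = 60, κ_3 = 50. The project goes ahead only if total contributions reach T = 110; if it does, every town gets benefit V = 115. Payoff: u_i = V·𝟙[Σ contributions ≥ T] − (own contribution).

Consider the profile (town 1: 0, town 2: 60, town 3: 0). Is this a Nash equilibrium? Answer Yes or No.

No

Total = 60 < 110: not provided.
Town 1 (pledges 0, payoff 0): pledging 60 → total 120, payoff 55. Profitable deviation.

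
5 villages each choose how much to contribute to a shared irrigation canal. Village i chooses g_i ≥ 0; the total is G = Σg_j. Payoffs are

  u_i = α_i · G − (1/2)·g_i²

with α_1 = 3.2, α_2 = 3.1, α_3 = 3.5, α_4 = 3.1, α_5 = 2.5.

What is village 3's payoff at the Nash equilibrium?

Village i's FOC: ∂u_i/∂g_i = α_i − g_i = 0, so g_i* = α_i.
NE contributions = (3.2, 3.1, 3.5, 3.1, 2.5); G = 15.4.
u_3 = α_3·G − ½·(g_3)² = 3.5·15.4 − ½·3.5² = 47.775.

47.775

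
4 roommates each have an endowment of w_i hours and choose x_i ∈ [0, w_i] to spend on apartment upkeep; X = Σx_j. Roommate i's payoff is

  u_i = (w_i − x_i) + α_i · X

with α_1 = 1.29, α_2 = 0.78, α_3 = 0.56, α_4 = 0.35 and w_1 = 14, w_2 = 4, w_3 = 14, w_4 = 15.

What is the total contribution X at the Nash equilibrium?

14

∂u_i/∂x_i = α_i − 1, so roommate i contributes w_i if α_i > 1, else 0.
α_i > 1 for i ∈ {1}; NE contributions (14, 0, 0, 0), X = 14.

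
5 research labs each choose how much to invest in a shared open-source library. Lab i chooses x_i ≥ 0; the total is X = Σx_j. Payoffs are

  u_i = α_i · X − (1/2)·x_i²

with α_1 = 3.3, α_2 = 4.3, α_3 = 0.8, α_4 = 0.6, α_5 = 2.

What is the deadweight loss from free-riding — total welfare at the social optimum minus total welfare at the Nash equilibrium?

Lab i's FOC: ∂u_i/∂x_i = α_i − x_i = 0, so x_i* = α_i.
NE contributions = (3.3, 4.3, 0.8, 0.6, 2); X = 11.
W^NE = (Σα)·X − ½Σα_i² = 11² − ½·34.38 = 103.81.
Planner sets x_i = Σα_j = 11 for every i, so X^SO = 5·11 = 55.
W^SO = (Σα)·X^SO − ½·5·(Σα)² = (5/2)·11² = 302.5.
Deadweight loss = W^SO − W^NE = 198.69.

198.69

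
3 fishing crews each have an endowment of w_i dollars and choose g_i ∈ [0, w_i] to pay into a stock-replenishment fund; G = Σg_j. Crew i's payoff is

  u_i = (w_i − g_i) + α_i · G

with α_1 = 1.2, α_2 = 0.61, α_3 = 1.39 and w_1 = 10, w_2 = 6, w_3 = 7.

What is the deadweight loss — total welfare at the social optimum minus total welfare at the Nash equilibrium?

13.2

∂u_i/∂g_i = α_i − 1, so crew i contributes w_i if α_i > 1, else 0.
α_i > 1 for i ∈ {1, 3}; NE contributions (10, 0, 7), G = 17.
W^NE = Σw_i − G^NE + (Σα_i)·G^NE = 23 + 2.2·17 = 60.4.
Planner: ∂(Σu_j)/∂g_i = Σα_j − 1 = 2.2 > 0, so everyone contributes w_i; G^SO = 23, W^SO = 23 + 2.2·23 = 73.6.
Deadweight loss = 13.2.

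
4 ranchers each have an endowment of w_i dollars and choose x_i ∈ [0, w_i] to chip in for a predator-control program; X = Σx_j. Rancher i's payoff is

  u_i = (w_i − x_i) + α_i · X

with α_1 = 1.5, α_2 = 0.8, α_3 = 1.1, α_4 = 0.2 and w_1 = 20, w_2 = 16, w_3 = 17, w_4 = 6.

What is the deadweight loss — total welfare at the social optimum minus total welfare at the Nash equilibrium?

57.2

∂u_i/∂x_i = α_i − 1, so rancher i contributes w_i if α_i > 1, else 0.
α_i > 1 for i ∈ {1, 3}; NE contributions (20, 0, 17, 0), X = 37.
W^NE = Σw_i − X^NE + (Σα_i)·X^NE = 59 + 2.6·37 = 155.2.
Planner: ∂(Σu_j)/∂x_i = Σα_j − 1 = 2.6 > 0, so everyone contributes w_i; X^SO = 59, W^SO = 59 + 2.6·59 = 212.4.
Deadweight loss = 57.2.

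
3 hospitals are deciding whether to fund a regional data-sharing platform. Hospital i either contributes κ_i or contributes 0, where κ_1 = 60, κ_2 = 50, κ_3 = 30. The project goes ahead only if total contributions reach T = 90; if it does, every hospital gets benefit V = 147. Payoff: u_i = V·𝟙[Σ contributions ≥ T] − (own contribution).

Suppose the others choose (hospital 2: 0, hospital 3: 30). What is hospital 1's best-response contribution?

60

Others' total = 30. Contributing 60 brings total to 90 ≥ 90: gain V − κ_1 = 87.
Best response: 60.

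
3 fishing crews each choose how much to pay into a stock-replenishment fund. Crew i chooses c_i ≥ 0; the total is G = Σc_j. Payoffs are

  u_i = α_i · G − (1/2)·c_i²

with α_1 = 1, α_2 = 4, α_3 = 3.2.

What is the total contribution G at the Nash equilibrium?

8.2

Crew i's FOC: ∂u_i/∂c_i = α_i − c_i = 0, so c_i* = α_i.
NE contributions = (1, 4, 3.2); G = 8.2.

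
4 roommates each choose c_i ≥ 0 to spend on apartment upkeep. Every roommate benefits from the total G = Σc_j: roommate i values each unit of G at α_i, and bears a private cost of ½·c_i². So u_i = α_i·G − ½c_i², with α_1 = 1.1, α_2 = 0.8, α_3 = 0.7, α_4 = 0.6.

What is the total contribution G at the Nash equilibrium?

3.2

Roommate i's FOC: ∂u_i/∂c_i = α_i − c_i = 0, so c_i* = α_i.
NE contributions = (1.1, 0.8, 0.7, 0.6); G = 3.2.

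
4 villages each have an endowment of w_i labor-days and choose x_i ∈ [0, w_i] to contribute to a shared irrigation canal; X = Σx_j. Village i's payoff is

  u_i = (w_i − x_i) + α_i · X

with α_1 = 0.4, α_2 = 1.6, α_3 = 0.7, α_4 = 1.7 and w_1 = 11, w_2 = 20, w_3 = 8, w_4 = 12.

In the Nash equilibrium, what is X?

32

∂u_i/∂x_i = α_i − 1, so village i contributes w_i if α_i > 1, else 0.
α_i > 1 for i ∈ {2, 4}; NE contributions (0, 20, 0, 12), X = 32.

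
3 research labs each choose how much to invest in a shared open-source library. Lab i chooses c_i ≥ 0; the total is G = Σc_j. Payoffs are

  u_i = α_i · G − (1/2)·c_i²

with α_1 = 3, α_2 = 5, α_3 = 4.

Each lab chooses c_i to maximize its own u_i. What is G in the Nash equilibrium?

Lab i's FOC: ∂u_i/∂c_i = α_i − c_i = 0, so c_i* = α_i.
NE contributions = (3, 5, 4); G = 12.

12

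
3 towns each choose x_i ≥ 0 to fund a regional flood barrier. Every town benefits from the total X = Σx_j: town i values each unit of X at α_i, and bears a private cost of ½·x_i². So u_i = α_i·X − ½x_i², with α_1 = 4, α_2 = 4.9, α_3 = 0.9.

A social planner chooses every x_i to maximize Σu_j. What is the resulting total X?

Planner FOC: ∂(Σu_j)/∂x_i = (Σα_j) − x_i = 0, so x_i^SO = Σα_j = 9.8 for every i; X^SO = 29.4.

29.4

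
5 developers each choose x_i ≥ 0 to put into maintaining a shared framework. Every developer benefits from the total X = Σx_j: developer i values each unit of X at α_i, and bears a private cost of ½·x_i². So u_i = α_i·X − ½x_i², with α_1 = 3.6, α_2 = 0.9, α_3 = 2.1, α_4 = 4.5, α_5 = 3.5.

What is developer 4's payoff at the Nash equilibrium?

55.575

Developer i's FOC: ∂u_i/∂x_i = α_i − x_i = 0, so x_i* = α_i.
NE contributions = (3.6, 0.9, 2.1, 4.5, 3.5); X = 14.6.
u_4 = α_4·X − ½·(x_4)² = 4.5·14.6 − ½·4.5² = 55.575.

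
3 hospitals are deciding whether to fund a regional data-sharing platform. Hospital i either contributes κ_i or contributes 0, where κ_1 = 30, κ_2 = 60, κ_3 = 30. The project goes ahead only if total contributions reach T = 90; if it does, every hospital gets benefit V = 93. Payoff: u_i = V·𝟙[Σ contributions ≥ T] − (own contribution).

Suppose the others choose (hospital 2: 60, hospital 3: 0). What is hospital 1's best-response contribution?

30

Others' total = 60. Contributing 30 brings total to 90 ≥ 90: gain V − κ_1 = 63.
Best response: 30.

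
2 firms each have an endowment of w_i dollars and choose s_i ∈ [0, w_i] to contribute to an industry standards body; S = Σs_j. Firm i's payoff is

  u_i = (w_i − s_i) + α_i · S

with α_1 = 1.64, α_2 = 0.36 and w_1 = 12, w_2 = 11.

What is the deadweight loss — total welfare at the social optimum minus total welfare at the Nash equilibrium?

11

∂u_i/∂s_i = α_i − 1, so firm i contributes w_i if α_i > 1, else 0.
α_i > 1 for i ∈ {1}; NE contributions (12, 0), S = 12.
W^NE = Σw_i − S^NE + (Σα_i)·S^NE = 23 + 1·12 = 35.
Planner: ∂(Σu_j)/∂s_i = Σα_j − 1 = 1 > 0, so everyone contributes w_i; S^SO = 23, W^SO = 23 + 1·23 = 46.
Deadweight loss = 11.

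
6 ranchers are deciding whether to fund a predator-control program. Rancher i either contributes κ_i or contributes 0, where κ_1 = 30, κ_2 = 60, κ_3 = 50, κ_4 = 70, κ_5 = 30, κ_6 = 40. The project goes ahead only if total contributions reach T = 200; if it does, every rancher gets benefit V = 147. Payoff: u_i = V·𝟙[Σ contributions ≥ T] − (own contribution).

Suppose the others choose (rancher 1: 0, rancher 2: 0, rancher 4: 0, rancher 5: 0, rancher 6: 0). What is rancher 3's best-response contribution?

0

Others' total = 0. Even contributing 50 gives 50 < 200: no benefit either way.
Best response: 0.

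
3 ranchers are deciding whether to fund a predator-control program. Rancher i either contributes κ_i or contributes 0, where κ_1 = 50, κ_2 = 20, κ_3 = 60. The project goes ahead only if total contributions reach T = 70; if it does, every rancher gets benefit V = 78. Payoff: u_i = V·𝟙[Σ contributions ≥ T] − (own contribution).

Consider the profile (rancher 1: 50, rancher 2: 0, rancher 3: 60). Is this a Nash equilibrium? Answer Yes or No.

Total = 110 ≥ 70: provided.
Rancher 1 (pledges 50, payoff 28): dropping to 0 → total 60, payoff 0. No gain.
Rancher 2 (pledges 0, payoff 78): pledging 20 → total 130, payoff 58. No gain.
Rancher 3 (pledges 60, payoff 18): dropping to 0 → total 50, payoff 0. No gain.

Yes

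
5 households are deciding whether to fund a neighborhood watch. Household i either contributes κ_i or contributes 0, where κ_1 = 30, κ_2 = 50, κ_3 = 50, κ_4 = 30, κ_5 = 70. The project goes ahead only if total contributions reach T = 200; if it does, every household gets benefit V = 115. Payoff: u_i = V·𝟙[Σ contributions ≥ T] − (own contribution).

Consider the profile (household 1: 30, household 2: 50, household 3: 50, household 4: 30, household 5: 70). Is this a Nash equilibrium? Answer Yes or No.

Total = 230 ≥ 200: provided.
Household 1 (pledges 30, payoff 85): dropping to 0 → total 200, payoff 115. Profitable deviation.

No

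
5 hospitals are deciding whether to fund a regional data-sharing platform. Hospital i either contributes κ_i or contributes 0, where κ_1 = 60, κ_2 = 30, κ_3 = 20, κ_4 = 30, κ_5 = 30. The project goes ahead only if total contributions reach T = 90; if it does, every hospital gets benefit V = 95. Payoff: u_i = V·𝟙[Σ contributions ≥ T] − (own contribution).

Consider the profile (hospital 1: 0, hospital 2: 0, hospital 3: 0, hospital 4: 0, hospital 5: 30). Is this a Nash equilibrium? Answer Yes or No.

Total = 30 < 90: not provided.
Hospital 1 (pledges 0, payoff 0): pledging 60 → total 90, payoff 35. Profitable deviation.

No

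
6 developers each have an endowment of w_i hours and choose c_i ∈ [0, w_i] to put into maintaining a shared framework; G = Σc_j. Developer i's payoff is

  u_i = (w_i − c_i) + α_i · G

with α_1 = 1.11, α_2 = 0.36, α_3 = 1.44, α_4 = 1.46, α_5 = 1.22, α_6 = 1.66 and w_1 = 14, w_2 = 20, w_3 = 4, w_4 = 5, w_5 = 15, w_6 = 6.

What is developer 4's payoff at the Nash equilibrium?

64.24

∂u_i/∂c_i = α_i − 1, so developer i contributes w_i if α_i > 1, else 0.
α_i > 1 for i ∈ {1, 3, 4, 5, 6}; NE contributions (14, 0, 4, 5, 15, 6), G = 44.
u_4 = (5 − 5) + 1.46·44 = 64.24.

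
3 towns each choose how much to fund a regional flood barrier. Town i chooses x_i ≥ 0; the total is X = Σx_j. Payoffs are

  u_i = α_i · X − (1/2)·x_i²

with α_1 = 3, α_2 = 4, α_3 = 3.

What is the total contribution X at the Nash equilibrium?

Town i's FOC: ∂u_i/∂x_i = α_i − x_i = 0, so x_i* = α_i.
NE contributions = (3, 4, 3); X = 10.

10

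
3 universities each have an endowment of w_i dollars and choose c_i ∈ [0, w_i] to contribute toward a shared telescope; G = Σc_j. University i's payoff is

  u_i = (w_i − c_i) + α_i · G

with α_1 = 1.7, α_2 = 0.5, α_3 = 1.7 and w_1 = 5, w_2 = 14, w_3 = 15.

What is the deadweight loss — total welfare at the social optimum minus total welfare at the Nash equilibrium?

∂u_i/∂c_i = α_i − 1, so university i contributes w_i if α_i > 1, else 0.
α_i > 1 for i ∈ {1, 3}; NE contributions (5, 0, 15), G = 20.
W^NE = Σw_i − G^NE + (Σα_i)·G^NE = 34 + 2.9·20 = 92.
Planner: ∂(Σu_j)/∂c_i = Σα_j − 1 = 2.9 > 0, so everyone contributes w_i; G^SO = 34, W^SO = 34 + 2.9·34 = 132.6.
Deadweight loss = 40.6.

40.6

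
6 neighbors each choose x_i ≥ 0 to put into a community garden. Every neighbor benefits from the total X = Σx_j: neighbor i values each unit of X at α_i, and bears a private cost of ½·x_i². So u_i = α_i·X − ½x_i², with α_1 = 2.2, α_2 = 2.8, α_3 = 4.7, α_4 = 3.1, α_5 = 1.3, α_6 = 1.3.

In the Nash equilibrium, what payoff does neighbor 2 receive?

Neighbor i's FOC: ∂u_i/∂x_i = α_i − x_i = 0, so x_i* = α_i.
NE contributions = (2.2, 2.8, 4.7, 3.1, 1.3, 1.3); X = 15.4.
u_2 = α_2·X − ½·(x_2)² = 2.8·15.4 − ½·2.8² = 39.2.

39.2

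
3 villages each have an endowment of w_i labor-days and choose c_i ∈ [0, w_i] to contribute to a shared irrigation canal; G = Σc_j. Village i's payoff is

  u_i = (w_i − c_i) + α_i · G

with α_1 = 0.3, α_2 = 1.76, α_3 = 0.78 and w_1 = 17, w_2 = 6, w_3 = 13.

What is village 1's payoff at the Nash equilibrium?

∂u_i/∂c_i = α_i − 1, so village i contributes w_i if α_i > 1, else 0.
α_i > 1 for i ∈ {2}; NE contributions (0, 6, 0), G = 6.
u_1 = (17 − 0) + 0.3·6 = 18.8.

18.8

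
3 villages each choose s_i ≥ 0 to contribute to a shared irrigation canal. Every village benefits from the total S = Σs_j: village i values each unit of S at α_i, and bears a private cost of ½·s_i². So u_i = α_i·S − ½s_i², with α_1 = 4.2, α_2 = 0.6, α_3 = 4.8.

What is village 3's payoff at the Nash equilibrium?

Village i's FOC: ∂u_i/∂s_i = α_i − s_i = 0, so s_i* = α_i.
NE contributions = (4.2, 0.6, 4.8); S = 9.6.
u_3 = α_3·S − ½·(s_3)² = 4.8·9.6 − ½·4.8² = 34.56.

34.56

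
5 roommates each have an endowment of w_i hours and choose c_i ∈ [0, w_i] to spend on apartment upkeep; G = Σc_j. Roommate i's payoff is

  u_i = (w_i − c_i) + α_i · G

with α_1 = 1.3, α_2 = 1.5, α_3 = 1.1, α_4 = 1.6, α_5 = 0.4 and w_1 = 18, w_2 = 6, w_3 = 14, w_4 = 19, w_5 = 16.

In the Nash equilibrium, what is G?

57

∂u_i/∂c_i = α_i − 1, so roommate i contributes w_i if α_i > 1, else 0.
α_i > 1 for i ∈ {1, 2, 3, 4}; NE contributions (18, 6, 14, 19, 0), G = 57.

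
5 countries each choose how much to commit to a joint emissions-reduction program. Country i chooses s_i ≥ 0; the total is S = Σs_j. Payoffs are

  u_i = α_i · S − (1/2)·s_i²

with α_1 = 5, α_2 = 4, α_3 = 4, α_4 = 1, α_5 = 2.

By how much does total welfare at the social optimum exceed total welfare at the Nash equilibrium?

415

Country i's FOC: ∂u_i/∂s_i = α_i − s_i = 0, so s_i* = α_i.
NE contributions = (5, 4, 4, 1, 2); S = 16.
W^NE = (Σα)·S − ½Σα_i² = 16² − ½·62 = 225.
Planner sets s_i = Σα_j = 16 for every i, so S^SO = 5·16 = 80.
W^SO = (Σα)·S^SO − ½·5·(Σα)² = (5/2)·16² = 640.
Deadweight loss = W^SO − W^NE = 415.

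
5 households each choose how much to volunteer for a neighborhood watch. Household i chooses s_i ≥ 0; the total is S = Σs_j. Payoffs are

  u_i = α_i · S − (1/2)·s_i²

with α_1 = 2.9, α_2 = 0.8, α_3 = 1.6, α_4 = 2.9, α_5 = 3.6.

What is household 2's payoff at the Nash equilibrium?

Household i's FOC: ∂u_i/∂s_i = α_i − s_i = 0, so s_i* = α_i.
NE contributions = (2.9, 0.8, 1.6, 2.9, 3.6); S = 11.8.
u_2 = α_2·S − ½·(s_2)² = 0.8·11.8 − ½·0.8² = 9.12.

9.12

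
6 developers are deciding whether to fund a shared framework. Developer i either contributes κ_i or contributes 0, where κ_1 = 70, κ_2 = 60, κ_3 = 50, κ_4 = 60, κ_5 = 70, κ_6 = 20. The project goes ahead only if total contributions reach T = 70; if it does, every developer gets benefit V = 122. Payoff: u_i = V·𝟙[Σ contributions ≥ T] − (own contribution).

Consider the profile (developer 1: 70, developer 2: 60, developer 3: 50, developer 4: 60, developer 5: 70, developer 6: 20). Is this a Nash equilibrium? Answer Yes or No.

No

Total = 330 ≥ 70: provided.
Developer 1 (pledges 70, payoff 52): dropping to 0 → total 260, payoff 122. Profitable deviation.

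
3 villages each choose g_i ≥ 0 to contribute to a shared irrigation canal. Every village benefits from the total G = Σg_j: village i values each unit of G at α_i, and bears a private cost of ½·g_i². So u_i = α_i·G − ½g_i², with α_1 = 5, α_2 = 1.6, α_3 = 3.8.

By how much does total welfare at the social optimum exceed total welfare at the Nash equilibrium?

Village i's FOC: ∂u_i/∂g_i = α_i − g_i = 0, so g_i* = α_i.
NE contributions = (5, 1.6, 3.8); G = 10.4.
W^NE = (Σα)·G − ½Σα_i² = 10.4² − ½·42 = 87.16.
Planner sets g_i = Σα_j = 10.4 for every i, so G^SO = 3·10.4 = 31.2.
W^SO = (Σα)·G^SO − ½·3·(Σα)² = (3/2)·10.4² = 162.24.
Deadweight loss = W^SO − W^NE = 75.08.

75.08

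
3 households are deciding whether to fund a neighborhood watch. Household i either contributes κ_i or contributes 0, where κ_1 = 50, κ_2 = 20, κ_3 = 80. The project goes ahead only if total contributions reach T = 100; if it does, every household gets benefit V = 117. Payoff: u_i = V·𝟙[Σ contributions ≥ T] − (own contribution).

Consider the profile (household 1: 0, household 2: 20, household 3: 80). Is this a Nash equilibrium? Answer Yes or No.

Total = 100 ≥ 100: provided.
Household 1 (pledges 0, payoff 117): pledging 50 → total 150, payoff 67. No gain.
Household 2 (pledges 20, payoff 97): dropping to 0 → total 80, payoff 0. No gain.
Household 3 (pledges 80, payoff 37): dropping to 0 → total 20, payoff 0. No gain.

Yes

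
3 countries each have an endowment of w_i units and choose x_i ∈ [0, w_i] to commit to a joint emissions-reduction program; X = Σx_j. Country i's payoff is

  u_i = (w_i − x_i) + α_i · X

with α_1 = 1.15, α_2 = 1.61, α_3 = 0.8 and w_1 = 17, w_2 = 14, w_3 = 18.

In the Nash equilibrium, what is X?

31

∂u_i/∂x_i = α_i − 1, so country i contributes w_i if α_i > 1, else 0.
α_i > 1 for i ∈ {1, 2}; NE contributions (17, 14, 0), X = 31.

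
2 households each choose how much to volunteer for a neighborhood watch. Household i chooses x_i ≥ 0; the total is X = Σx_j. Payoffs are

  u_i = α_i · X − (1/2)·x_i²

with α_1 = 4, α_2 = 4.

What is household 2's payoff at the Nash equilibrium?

Household i's FOC: ∂u_i/∂x_i = α_i − x_i = 0, so x_i* = α_i.
NE contributions = (4, 4); X = 8.
u_2 = α_2·X − ½·(x_2)² = 4·8 − ½·4² = 24.

24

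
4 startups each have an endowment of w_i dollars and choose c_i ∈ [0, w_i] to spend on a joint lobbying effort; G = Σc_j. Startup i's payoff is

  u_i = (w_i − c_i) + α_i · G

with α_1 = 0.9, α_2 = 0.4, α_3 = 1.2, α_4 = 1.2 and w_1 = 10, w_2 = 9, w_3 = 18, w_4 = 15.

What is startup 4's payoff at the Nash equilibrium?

∂u_i/∂c_i = α_i − 1, so startup i contributes w_i if α_i > 1, else 0.
α_i > 1 for i ∈ {3, 4}; NE contributions (0, 0, 18, 15), G = 33.
u_4 = (15 − 15) + 1.2·33 = 39.6.

39.6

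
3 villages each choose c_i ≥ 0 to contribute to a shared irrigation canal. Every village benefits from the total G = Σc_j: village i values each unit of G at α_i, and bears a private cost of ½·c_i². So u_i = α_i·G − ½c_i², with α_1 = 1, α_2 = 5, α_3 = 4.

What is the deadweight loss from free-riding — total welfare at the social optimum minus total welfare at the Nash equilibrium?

71

Village i's FOC: ∂u_i/∂c_i = α_i − c_i = 0, so c_i* = α_i.
NE contributions = (1, 5, 4); G = 10.
W^NE = (Σα)·G − ½Σα_i² = 10² − ½·42 = 79.
Planner sets c_i = Σα_j = 10 for every i, so G^SO = 3·10 = 30.
W^SO = (Σα)·G^SO − ½·3·(Σα)² = (3/2)·10² = 150.
Deadweight loss = W^SO − W^NE = 71.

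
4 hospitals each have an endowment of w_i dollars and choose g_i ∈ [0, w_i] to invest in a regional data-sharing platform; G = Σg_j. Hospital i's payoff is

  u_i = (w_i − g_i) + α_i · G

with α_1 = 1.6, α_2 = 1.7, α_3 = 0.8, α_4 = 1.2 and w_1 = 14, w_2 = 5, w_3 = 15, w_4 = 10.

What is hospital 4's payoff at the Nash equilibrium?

34.8

∂u_i/∂g_i = α_i − 1, so hospital i contributes w_i if α_i > 1, else 0.
α_i > 1 for i ∈ {1, 2, 4}; NE contributions (14, 5, 0, 10), G = 29.
u_4 = (10 − 10) + 1.2·29 = 34.8.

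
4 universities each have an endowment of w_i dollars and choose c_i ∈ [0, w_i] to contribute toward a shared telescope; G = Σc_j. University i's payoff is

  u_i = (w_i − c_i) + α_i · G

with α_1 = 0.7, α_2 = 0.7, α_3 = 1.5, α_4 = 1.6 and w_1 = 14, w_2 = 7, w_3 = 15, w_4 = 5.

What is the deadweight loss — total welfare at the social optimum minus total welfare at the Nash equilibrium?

73.5

∂u_i/∂c_i = α_i − 1, so university i contributes w_i if α_i > 1, else 0.
α_i > 1 for i ∈ {3, 4}; NE contributions (0, 0, 15, 5), G = 20.
W^NE = Σw_i − G^NE + (Σα_i)·G^NE = 41 + 3.5·20 = 111.
Planner: ∂(Σu_j)/∂c_i = Σα_j − 1 = 3.5 > 0, so everyone contributes w_i; G^SO = 41, W^SO = 41 + 3.5·41 = 184.5.
Deadweight loss = 73.5.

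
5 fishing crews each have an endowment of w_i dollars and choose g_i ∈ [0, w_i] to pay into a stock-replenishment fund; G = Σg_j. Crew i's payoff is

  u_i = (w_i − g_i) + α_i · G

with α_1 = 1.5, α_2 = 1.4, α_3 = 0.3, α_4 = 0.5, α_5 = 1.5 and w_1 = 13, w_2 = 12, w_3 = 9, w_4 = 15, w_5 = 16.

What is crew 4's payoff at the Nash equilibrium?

∂u_i/∂g_i = α_i − 1, so crew i contributes w_i if α_i > 1, else 0.
α_i > 1 for i ∈ {1, 2, 5}; NE contributions (13, 12, 0, 0, 16), G = 41.
u_4 = (15 − 0) + 0.5·41 = 35.5.

35.5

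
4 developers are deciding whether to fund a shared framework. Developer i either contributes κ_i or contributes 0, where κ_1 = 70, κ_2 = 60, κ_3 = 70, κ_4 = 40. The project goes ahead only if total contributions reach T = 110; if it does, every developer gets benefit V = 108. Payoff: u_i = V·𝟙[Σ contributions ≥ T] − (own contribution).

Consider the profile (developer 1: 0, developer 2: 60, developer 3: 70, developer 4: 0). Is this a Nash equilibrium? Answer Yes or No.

Total = 130 ≥ 110: provided.
Developer 1 (pledges 0, payoff 108): pledging 70 → total 200, payoff 38. No gain.
Developer 2 (pledges 60, payoff 48): dropping to 0 → total 70, payoff 0. No gain.
Developer 3 (pledges 70, payoff 38): dropping to 0 → total 60, payoff 0. No gain.
Developer 4 (pledges 0, payoff 108): pledging 40 → total 170, payoff 68. No gain.

Yes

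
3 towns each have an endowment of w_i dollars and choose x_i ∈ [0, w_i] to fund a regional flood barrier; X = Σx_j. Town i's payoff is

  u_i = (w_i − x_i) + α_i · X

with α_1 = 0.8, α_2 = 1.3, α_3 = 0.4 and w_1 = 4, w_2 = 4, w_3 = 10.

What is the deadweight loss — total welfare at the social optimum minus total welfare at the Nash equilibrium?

∂u_i/∂x_i = α_i − 1, so town i contributes w_i if α_i > 1, else 0.
α_i > 1 for i ∈ {2}; NE contributions (0, 4, 0), X = 4.
W^NE = Σw_i − X^NE + (Σα_i)·X^NE = 18 + 1.5·4 = 24.
Planner: ∂(Σu_j)/∂x_i = Σα_j − 1 = 1.5 > 0, so everyone contributes w_i; X^SO = 18, W^SO = 18 + 1.5·18 = 45.
Deadweight loss = 21.

21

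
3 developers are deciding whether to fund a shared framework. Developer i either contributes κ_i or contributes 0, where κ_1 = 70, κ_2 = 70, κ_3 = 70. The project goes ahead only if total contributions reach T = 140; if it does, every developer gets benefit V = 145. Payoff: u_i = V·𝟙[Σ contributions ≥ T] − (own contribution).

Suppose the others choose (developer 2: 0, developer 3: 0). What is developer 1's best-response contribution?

0

Others' total = 0. Even contributing 70 gives 70 < 140: no benefit either way.
Best response: 0.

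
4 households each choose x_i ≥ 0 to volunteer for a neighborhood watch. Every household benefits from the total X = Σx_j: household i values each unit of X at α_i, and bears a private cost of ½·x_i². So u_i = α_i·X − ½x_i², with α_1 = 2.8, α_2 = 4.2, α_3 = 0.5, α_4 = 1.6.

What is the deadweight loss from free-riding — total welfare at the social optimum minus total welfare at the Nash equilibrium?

Household i's FOC: ∂u_i/∂x_i = α_i − x_i = 0, so x_i* = α_i.
NE contributions = (2.8, 4.2, 0.5, 1.6); X = 9.1.
W^NE = (Σα)·X − ½Σα_i² = 9.1² − ½·28.29 = 68.665.
Planner sets x_i = Σα_j = 9.1 for every i, so X^SO = 4·9.1 = 36.4.
W^SO = (Σα)·X^SO − ½·4·(Σα)² = (4/2)·9.1² = 165.62.
Deadweight loss = W^SO − W^NE = 96.955.

96.955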